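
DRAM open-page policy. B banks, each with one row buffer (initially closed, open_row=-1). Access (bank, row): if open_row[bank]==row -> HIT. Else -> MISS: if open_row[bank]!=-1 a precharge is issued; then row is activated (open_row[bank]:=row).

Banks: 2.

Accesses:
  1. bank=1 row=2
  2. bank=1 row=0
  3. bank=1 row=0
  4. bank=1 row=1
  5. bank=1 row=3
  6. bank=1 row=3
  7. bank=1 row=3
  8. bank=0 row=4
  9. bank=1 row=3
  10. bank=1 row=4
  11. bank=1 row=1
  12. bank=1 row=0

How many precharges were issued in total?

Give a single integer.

Answer: 6

Derivation:
Acc 1: bank1 row2 -> MISS (open row2); precharges=0
Acc 2: bank1 row0 -> MISS (open row0); precharges=1
Acc 3: bank1 row0 -> HIT
Acc 4: bank1 row1 -> MISS (open row1); precharges=2
Acc 5: bank1 row3 -> MISS (open row3); precharges=3
Acc 6: bank1 row3 -> HIT
Acc 7: bank1 row3 -> HIT
Acc 8: bank0 row4 -> MISS (open row4); precharges=3
Acc 9: bank1 row3 -> HIT
Acc 10: bank1 row4 -> MISS (open row4); precharges=4
Acc 11: bank1 row1 -> MISS (open row1); precharges=5
Acc 12: bank1 row0 -> MISS (open row0); precharges=6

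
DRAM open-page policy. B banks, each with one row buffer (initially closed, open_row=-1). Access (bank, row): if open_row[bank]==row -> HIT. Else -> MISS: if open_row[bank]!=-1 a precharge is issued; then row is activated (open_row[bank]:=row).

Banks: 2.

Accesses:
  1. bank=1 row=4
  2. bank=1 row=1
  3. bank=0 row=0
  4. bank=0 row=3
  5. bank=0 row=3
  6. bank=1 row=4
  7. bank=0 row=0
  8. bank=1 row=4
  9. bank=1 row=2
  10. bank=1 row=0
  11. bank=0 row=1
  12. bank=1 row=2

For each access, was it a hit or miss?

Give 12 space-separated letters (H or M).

Answer: M M M M H M M H M M M M

Derivation:
Acc 1: bank1 row4 -> MISS (open row4); precharges=0
Acc 2: bank1 row1 -> MISS (open row1); precharges=1
Acc 3: bank0 row0 -> MISS (open row0); precharges=1
Acc 4: bank0 row3 -> MISS (open row3); precharges=2
Acc 5: bank0 row3 -> HIT
Acc 6: bank1 row4 -> MISS (open row4); precharges=3
Acc 7: bank0 row0 -> MISS (open row0); precharges=4
Acc 8: bank1 row4 -> HIT
Acc 9: bank1 row2 -> MISS (open row2); precharges=5
Acc 10: bank1 row0 -> MISS (open row0); precharges=6
Acc 11: bank0 row1 -> MISS (open row1); precharges=7
Acc 12: bank1 row2 -> MISS (open row2); precharges=8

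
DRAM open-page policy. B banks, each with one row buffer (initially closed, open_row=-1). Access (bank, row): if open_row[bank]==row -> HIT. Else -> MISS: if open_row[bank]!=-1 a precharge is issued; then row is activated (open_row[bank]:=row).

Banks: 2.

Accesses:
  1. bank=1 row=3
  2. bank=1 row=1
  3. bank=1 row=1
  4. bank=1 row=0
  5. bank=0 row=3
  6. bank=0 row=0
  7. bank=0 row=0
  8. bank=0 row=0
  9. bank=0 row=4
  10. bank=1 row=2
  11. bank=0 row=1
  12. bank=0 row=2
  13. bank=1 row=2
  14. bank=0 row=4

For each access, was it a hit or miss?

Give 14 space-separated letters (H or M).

Acc 1: bank1 row3 -> MISS (open row3); precharges=0
Acc 2: bank1 row1 -> MISS (open row1); precharges=1
Acc 3: bank1 row1 -> HIT
Acc 4: bank1 row0 -> MISS (open row0); precharges=2
Acc 5: bank0 row3 -> MISS (open row3); precharges=2
Acc 6: bank0 row0 -> MISS (open row0); precharges=3
Acc 7: bank0 row0 -> HIT
Acc 8: bank0 row0 -> HIT
Acc 9: bank0 row4 -> MISS (open row4); precharges=4
Acc 10: bank1 row2 -> MISS (open row2); precharges=5
Acc 11: bank0 row1 -> MISS (open row1); precharges=6
Acc 12: bank0 row2 -> MISS (open row2); precharges=7
Acc 13: bank1 row2 -> HIT
Acc 14: bank0 row4 -> MISS (open row4); precharges=8

Answer: M M H M M M H H M M M M H M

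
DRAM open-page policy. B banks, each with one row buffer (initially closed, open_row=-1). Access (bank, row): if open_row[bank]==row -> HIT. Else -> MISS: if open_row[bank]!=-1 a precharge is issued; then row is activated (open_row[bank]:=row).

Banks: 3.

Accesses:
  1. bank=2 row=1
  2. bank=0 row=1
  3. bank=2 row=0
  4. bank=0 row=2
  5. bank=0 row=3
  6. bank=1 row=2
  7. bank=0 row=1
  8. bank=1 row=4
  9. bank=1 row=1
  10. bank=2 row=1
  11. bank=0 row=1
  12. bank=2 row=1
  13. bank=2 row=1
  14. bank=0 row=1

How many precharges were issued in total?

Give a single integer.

Acc 1: bank2 row1 -> MISS (open row1); precharges=0
Acc 2: bank0 row1 -> MISS (open row1); precharges=0
Acc 3: bank2 row0 -> MISS (open row0); precharges=1
Acc 4: bank0 row2 -> MISS (open row2); precharges=2
Acc 5: bank0 row3 -> MISS (open row3); precharges=3
Acc 6: bank1 row2 -> MISS (open row2); precharges=3
Acc 7: bank0 row1 -> MISS (open row1); precharges=4
Acc 8: bank1 row4 -> MISS (open row4); precharges=5
Acc 9: bank1 row1 -> MISS (open row1); precharges=6
Acc 10: bank2 row1 -> MISS (open row1); precharges=7
Acc 11: bank0 row1 -> HIT
Acc 12: bank2 row1 -> HIT
Acc 13: bank2 row1 -> HIT
Acc 14: bank0 row1 -> HIT

Answer: 7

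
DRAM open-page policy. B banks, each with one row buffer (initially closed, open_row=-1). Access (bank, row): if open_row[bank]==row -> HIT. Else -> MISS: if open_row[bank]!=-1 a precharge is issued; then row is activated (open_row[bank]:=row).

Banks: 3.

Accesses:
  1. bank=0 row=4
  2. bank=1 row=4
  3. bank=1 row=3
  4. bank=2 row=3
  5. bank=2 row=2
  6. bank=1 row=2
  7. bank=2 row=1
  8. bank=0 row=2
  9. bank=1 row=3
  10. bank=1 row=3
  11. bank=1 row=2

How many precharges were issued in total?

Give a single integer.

Acc 1: bank0 row4 -> MISS (open row4); precharges=0
Acc 2: bank1 row4 -> MISS (open row4); precharges=0
Acc 3: bank1 row3 -> MISS (open row3); precharges=1
Acc 4: bank2 row3 -> MISS (open row3); precharges=1
Acc 5: bank2 row2 -> MISS (open row2); precharges=2
Acc 6: bank1 row2 -> MISS (open row2); precharges=3
Acc 7: bank2 row1 -> MISS (open row1); precharges=4
Acc 8: bank0 row2 -> MISS (open row2); precharges=5
Acc 9: bank1 row3 -> MISS (open row3); precharges=6
Acc 10: bank1 row3 -> HIT
Acc 11: bank1 row2 -> MISS (open row2); precharges=7

Answer: 7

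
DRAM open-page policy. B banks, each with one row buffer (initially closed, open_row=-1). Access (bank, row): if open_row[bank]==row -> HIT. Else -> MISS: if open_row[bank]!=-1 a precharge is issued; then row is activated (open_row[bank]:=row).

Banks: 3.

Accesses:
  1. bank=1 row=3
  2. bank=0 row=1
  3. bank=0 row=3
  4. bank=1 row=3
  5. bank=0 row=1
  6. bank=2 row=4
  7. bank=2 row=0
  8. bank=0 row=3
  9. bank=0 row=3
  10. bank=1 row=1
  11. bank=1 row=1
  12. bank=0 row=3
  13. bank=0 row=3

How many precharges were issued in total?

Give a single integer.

Answer: 5

Derivation:
Acc 1: bank1 row3 -> MISS (open row3); precharges=0
Acc 2: bank0 row1 -> MISS (open row1); precharges=0
Acc 3: bank0 row3 -> MISS (open row3); precharges=1
Acc 4: bank1 row3 -> HIT
Acc 5: bank0 row1 -> MISS (open row1); precharges=2
Acc 6: bank2 row4 -> MISS (open row4); precharges=2
Acc 7: bank2 row0 -> MISS (open row0); precharges=3
Acc 8: bank0 row3 -> MISS (open row3); precharges=4
Acc 9: bank0 row3 -> HIT
Acc 10: bank1 row1 -> MISS (open row1); precharges=5
Acc 11: bank1 row1 -> HIT
Acc 12: bank0 row3 -> HIT
Acc 13: bank0 row3 -> HIT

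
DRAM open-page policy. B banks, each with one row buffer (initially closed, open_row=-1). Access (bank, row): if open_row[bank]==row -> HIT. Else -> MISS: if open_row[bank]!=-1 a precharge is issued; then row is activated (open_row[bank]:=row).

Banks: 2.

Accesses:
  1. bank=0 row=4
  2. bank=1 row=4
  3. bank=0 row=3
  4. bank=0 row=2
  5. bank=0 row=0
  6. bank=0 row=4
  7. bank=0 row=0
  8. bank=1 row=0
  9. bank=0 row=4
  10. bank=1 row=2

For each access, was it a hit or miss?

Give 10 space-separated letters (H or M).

Acc 1: bank0 row4 -> MISS (open row4); precharges=0
Acc 2: bank1 row4 -> MISS (open row4); precharges=0
Acc 3: bank0 row3 -> MISS (open row3); precharges=1
Acc 4: bank0 row2 -> MISS (open row2); precharges=2
Acc 5: bank0 row0 -> MISS (open row0); precharges=3
Acc 6: bank0 row4 -> MISS (open row4); precharges=4
Acc 7: bank0 row0 -> MISS (open row0); precharges=5
Acc 8: bank1 row0 -> MISS (open row0); precharges=6
Acc 9: bank0 row4 -> MISS (open row4); precharges=7
Acc 10: bank1 row2 -> MISS (open row2); precharges=8

Answer: M M M M M M M M M M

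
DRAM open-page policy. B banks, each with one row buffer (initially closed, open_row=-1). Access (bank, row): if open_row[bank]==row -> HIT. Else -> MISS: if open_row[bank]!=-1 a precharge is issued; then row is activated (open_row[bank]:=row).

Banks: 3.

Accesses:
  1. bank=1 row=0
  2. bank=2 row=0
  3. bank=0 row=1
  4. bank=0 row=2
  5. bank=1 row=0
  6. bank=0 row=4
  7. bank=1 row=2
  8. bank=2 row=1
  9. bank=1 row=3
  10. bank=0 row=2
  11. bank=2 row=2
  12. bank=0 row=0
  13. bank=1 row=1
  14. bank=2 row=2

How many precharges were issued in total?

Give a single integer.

Answer: 9

Derivation:
Acc 1: bank1 row0 -> MISS (open row0); precharges=0
Acc 2: bank2 row0 -> MISS (open row0); precharges=0
Acc 3: bank0 row1 -> MISS (open row1); precharges=0
Acc 4: bank0 row2 -> MISS (open row2); precharges=1
Acc 5: bank1 row0 -> HIT
Acc 6: bank0 row4 -> MISS (open row4); precharges=2
Acc 7: bank1 row2 -> MISS (open row2); precharges=3
Acc 8: bank2 row1 -> MISS (open row1); precharges=4
Acc 9: bank1 row3 -> MISS (open row3); precharges=5
Acc 10: bank0 row2 -> MISS (open row2); precharges=6
Acc 11: bank2 row2 -> MISS (open row2); precharges=7
Acc 12: bank0 row0 -> MISS (open row0); precharges=8
Acc 13: bank1 row1 -> MISS (open row1); precharges=9
Acc 14: bank2 row2 -> HIT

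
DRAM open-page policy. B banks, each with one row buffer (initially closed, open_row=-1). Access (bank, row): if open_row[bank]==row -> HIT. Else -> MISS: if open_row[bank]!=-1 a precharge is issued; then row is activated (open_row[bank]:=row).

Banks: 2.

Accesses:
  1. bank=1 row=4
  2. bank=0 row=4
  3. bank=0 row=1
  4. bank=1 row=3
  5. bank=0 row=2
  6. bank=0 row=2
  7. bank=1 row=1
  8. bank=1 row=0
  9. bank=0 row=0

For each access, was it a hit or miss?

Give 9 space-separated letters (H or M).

Acc 1: bank1 row4 -> MISS (open row4); precharges=0
Acc 2: bank0 row4 -> MISS (open row4); precharges=0
Acc 3: bank0 row1 -> MISS (open row1); precharges=1
Acc 4: bank1 row3 -> MISS (open row3); precharges=2
Acc 5: bank0 row2 -> MISS (open row2); precharges=3
Acc 6: bank0 row2 -> HIT
Acc 7: bank1 row1 -> MISS (open row1); precharges=4
Acc 8: bank1 row0 -> MISS (open row0); precharges=5
Acc 9: bank0 row0 -> MISS (open row0); precharges=6

Answer: M M M M M H M M M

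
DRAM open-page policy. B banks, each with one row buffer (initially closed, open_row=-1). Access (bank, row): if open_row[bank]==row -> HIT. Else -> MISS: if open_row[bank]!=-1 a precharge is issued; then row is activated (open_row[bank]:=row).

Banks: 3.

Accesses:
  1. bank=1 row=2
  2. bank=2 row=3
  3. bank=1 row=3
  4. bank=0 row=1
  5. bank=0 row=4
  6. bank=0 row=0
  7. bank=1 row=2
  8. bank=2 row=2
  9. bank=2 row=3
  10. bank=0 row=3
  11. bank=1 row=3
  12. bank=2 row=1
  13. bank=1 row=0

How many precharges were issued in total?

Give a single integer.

Answer: 10

Derivation:
Acc 1: bank1 row2 -> MISS (open row2); precharges=0
Acc 2: bank2 row3 -> MISS (open row3); precharges=0
Acc 3: bank1 row3 -> MISS (open row3); precharges=1
Acc 4: bank0 row1 -> MISS (open row1); precharges=1
Acc 5: bank0 row4 -> MISS (open row4); precharges=2
Acc 6: bank0 row0 -> MISS (open row0); precharges=3
Acc 7: bank1 row2 -> MISS (open row2); precharges=4
Acc 8: bank2 row2 -> MISS (open row2); precharges=5
Acc 9: bank2 row3 -> MISS (open row3); precharges=6
Acc 10: bank0 row3 -> MISS (open row3); precharges=7
Acc 11: bank1 row3 -> MISS (open row3); precharges=8
Acc 12: bank2 row1 -> MISS (open row1); precharges=9
Acc 13: bank1 row0 -> MISS (open row0); precharges=10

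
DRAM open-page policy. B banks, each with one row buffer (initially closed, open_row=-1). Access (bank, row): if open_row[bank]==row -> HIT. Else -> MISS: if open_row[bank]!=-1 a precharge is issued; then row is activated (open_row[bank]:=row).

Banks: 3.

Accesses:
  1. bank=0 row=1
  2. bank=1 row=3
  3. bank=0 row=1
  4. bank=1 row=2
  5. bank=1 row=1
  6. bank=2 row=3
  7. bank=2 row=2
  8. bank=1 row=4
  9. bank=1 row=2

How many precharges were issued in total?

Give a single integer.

Answer: 5

Derivation:
Acc 1: bank0 row1 -> MISS (open row1); precharges=0
Acc 2: bank1 row3 -> MISS (open row3); precharges=0
Acc 3: bank0 row1 -> HIT
Acc 4: bank1 row2 -> MISS (open row2); precharges=1
Acc 5: bank1 row1 -> MISS (open row1); precharges=2
Acc 6: bank2 row3 -> MISS (open row3); precharges=2
Acc 7: bank2 row2 -> MISS (open row2); precharges=3
Acc 8: bank1 row4 -> MISS (open row4); precharges=4
Acc 9: bank1 row2 -> MISS (open row2); precharges=5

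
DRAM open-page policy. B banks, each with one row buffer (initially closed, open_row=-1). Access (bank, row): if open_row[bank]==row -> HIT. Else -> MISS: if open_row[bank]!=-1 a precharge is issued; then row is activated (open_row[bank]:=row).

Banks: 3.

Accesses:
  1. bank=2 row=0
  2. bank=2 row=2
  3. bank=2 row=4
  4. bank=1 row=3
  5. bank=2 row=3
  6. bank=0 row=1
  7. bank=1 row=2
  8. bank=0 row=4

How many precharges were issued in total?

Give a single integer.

Answer: 5

Derivation:
Acc 1: bank2 row0 -> MISS (open row0); precharges=0
Acc 2: bank2 row2 -> MISS (open row2); precharges=1
Acc 3: bank2 row4 -> MISS (open row4); precharges=2
Acc 4: bank1 row3 -> MISS (open row3); precharges=2
Acc 5: bank2 row3 -> MISS (open row3); precharges=3
Acc 6: bank0 row1 -> MISS (open row1); precharges=3
Acc 7: bank1 row2 -> MISS (open row2); precharges=4
Acc 8: bank0 row4 -> MISS (open row4); precharges=5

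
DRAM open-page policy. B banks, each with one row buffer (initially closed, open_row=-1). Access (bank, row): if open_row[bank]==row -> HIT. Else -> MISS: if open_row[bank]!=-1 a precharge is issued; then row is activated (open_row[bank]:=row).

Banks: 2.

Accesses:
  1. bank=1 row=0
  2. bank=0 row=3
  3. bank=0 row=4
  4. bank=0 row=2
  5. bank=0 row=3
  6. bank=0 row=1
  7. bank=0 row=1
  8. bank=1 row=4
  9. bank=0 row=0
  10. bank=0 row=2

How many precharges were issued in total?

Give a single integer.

Answer: 7

Derivation:
Acc 1: bank1 row0 -> MISS (open row0); precharges=0
Acc 2: bank0 row3 -> MISS (open row3); precharges=0
Acc 3: bank0 row4 -> MISS (open row4); precharges=1
Acc 4: bank0 row2 -> MISS (open row2); precharges=2
Acc 5: bank0 row3 -> MISS (open row3); precharges=3
Acc 6: bank0 row1 -> MISS (open row1); precharges=4
Acc 7: bank0 row1 -> HIT
Acc 8: bank1 row4 -> MISS (open row4); precharges=5
Acc 9: bank0 row0 -> MISS (open row0); precharges=6
Acc 10: bank0 row2 -> MISS (open row2); precharges=7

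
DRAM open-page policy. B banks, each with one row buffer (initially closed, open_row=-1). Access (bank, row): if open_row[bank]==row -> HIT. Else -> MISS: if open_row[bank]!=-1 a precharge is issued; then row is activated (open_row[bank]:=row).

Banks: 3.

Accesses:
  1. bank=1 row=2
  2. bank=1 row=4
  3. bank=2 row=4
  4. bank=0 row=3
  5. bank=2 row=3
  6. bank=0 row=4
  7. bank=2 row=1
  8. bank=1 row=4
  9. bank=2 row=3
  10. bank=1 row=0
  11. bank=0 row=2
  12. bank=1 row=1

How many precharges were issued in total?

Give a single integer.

Acc 1: bank1 row2 -> MISS (open row2); precharges=0
Acc 2: bank1 row4 -> MISS (open row4); precharges=1
Acc 3: bank2 row4 -> MISS (open row4); precharges=1
Acc 4: bank0 row3 -> MISS (open row3); precharges=1
Acc 5: bank2 row3 -> MISS (open row3); precharges=2
Acc 6: bank0 row4 -> MISS (open row4); precharges=3
Acc 7: bank2 row1 -> MISS (open row1); precharges=4
Acc 8: bank1 row4 -> HIT
Acc 9: bank2 row3 -> MISS (open row3); precharges=5
Acc 10: bank1 row0 -> MISS (open row0); precharges=6
Acc 11: bank0 row2 -> MISS (open row2); precharges=7
Acc 12: bank1 row1 -> MISS (open row1); precharges=8

Answer: 8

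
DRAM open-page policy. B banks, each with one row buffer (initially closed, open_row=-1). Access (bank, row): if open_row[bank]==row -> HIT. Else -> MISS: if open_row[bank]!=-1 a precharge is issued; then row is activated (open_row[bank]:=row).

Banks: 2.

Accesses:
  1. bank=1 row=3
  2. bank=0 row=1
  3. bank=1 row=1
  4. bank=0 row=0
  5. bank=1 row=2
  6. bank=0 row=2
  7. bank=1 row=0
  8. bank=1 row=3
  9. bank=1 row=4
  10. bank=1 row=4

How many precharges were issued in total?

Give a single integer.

Answer: 7

Derivation:
Acc 1: bank1 row3 -> MISS (open row3); precharges=0
Acc 2: bank0 row1 -> MISS (open row1); precharges=0
Acc 3: bank1 row1 -> MISS (open row1); precharges=1
Acc 4: bank0 row0 -> MISS (open row0); precharges=2
Acc 5: bank1 row2 -> MISS (open row2); precharges=3
Acc 6: bank0 row2 -> MISS (open row2); precharges=4
Acc 7: bank1 row0 -> MISS (open row0); precharges=5
Acc 8: bank1 row3 -> MISS (open row3); precharges=6
Acc 9: bank1 row4 -> MISS (open row4); precharges=7
Acc 10: bank1 row4 -> HIT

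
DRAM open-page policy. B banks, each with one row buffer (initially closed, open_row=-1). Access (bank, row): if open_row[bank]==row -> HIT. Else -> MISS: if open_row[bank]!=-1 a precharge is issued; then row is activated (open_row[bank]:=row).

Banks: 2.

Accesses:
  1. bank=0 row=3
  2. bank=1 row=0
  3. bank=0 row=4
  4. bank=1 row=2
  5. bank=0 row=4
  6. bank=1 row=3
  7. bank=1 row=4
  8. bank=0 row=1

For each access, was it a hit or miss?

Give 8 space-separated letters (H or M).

Acc 1: bank0 row3 -> MISS (open row3); precharges=0
Acc 2: bank1 row0 -> MISS (open row0); precharges=0
Acc 3: bank0 row4 -> MISS (open row4); precharges=1
Acc 4: bank1 row2 -> MISS (open row2); precharges=2
Acc 5: bank0 row4 -> HIT
Acc 6: bank1 row3 -> MISS (open row3); precharges=3
Acc 7: bank1 row4 -> MISS (open row4); precharges=4
Acc 8: bank0 row1 -> MISS (open row1); precharges=5

Answer: M M M M H M M M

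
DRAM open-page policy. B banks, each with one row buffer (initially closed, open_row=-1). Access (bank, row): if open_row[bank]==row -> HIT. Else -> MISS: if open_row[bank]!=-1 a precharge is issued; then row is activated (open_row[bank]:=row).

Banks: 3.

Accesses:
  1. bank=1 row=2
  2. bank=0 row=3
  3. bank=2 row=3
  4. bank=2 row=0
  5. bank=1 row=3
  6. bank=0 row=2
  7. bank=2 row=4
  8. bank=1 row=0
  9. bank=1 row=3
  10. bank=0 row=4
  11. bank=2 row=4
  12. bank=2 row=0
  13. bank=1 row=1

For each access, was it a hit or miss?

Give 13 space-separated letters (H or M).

Acc 1: bank1 row2 -> MISS (open row2); precharges=0
Acc 2: bank0 row3 -> MISS (open row3); precharges=0
Acc 3: bank2 row3 -> MISS (open row3); precharges=0
Acc 4: bank2 row0 -> MISS (open row0); precharges=1
Acc 5: bank1 row3 -> MISS (open row3); precharges=2
Acc 6: bank0 row2 -> MISS (open row2); precharges=3
Acc 7: bank2 row4 -> MISS (open row4); precharges=4
Acc 8: bank1 row0 -> MISS (open row0); precharges=5
Acc 9: bank1 row3 -> MISS (open row3); precharges=6
Acc 10: bank0 row4 -> MISS (open row4); precharges=7
Acc 11: bank2 row4 -> HIT
Acc 12: bank2 row0 -> MISS (open row0); precharges=8
Acc 13: bank1 row1 -> MISS (open row1); precharges=9

Answer: M M M M M M M M M M H M M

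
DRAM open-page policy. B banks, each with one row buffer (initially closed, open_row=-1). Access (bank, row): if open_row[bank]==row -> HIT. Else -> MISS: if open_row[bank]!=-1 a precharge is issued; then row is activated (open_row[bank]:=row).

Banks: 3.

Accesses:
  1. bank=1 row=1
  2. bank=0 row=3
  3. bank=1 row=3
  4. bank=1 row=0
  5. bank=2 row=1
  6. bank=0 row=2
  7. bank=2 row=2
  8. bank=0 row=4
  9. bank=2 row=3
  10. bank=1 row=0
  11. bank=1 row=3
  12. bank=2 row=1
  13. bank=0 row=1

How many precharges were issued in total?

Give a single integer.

Answer: 9

Derivation:
Acc 1: bank1 row1 -> MISS (open row1); precharges=0
Acc 2: bank0 row3 -> MISS (open row3); precharges=0
Acc 3: bank1 row3 -> MISS (open row3); precharges=1
Acc 4: bank1 row0 -> MISS (open row0); precharges=2
Acc 5: bank2 row1 -> MISS (open row1); precharges=2
Acc 6: bank0 row2 -> MISS (open row2); precharges=3
Acc 7: bank2 row2 -> MISS (open row2); precharges=4
Acc 8: bank0 row4 -> MISS (open row4); precharges=5
Acc 9: bank2 row3 -> MISS (open row3); precharges=6
Acc 10: bank1 row0 -> HIT
Acc 11: bank1 row3 -> MISS (open row3); precharges=7
Acc 12: bank2 row1 -> MISS (open row1); precharges=8
Acc 13: bank0 row1 -> MISS (open row1); precharges=9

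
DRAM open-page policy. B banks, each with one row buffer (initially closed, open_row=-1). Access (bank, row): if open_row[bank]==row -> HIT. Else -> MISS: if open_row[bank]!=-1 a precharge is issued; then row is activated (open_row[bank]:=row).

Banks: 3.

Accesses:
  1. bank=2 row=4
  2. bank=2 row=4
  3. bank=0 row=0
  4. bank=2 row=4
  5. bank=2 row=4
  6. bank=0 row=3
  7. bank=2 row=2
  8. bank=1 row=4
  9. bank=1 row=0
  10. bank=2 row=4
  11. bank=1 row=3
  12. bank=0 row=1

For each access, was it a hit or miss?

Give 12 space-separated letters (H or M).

Answer: M H M H H M M M M M M M

Derivation:
Acc 1: bank2 row4 -> MISS (open row4); precharges=0
Acc 2: bank2 row4 -> HIT
Acc 3: bank0 row0 -> MISS (open row0); precharges=0
Acc 4: bank2 row4 -> HIT
Acc 5: bank2 row4 -> HIT
Acc 6: bank0 row3 -> MISS (open row3); precharges=1
Acc 7: bank2 row2 -> MISS (open row2); precharges=2
Acc 8: bank1 row4 -> MISS (open row4); precharges=2
Acc 9: bank1 row0 -> MISS (open row0); precharges=3
Acc 10: bank2 row4 -> MISS (open row4); precharges=4
Acc 11: bank1 row3 -> MISS (open row3); precharges=5
Acc 12: bank0 row1 -> MISS (open row1); precharges=6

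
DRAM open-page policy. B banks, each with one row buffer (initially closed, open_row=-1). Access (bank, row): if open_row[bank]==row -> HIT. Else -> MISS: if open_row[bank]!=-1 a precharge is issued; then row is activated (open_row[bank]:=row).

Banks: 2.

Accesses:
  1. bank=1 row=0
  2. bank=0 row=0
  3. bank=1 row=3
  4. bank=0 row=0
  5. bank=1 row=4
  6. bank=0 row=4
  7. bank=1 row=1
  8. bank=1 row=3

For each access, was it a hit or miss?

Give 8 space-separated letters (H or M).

Acc 1: bank1 row0 -> MISS (open row0); precharges=0
Acc 2: bank0 row0 -> MISS (open row0); precharges=0
Acc 3: bank1 row3 -> MISS (open row3); precharges=1
Acc 4: bank0 row0 -> HIT
Acc 5: bank1 row4 -> MISS (open row4); precharges=2
Acc 6: bank0 row4 -> MISS (open row4); precharges=3
Acc 7: bank1 row1 -> MISS (open row1); precharges=4
Acc 8: bank1 row3 -> MISS (open row3); precharges=5

Answer: M M M H M M M M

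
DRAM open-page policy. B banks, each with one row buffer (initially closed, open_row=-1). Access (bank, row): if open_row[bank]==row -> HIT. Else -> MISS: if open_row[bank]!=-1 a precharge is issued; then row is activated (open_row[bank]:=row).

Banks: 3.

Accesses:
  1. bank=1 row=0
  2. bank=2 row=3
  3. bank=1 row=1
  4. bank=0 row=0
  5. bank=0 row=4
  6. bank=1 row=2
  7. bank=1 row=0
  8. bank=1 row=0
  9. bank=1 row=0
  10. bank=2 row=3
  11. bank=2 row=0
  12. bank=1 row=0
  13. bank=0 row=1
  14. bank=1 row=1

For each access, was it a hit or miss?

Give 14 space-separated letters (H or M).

Acc 1: bank1 row0 -> MISS (open row0); precharges=0
Acc 2: bank2 row3 -> MISS (open row3); precharges=0
Acc 3: bank1 row1 -> MISS (open row1); precharges=1
Acc 4: bank0 row0 -> MISS (open row0); precharges=1
Acc 5: bank0 row4 -> MISS (open row4); precharges=2
Acc 6: bank1 row2 -> MISS (open row2); precharges=3
Acc 7: bank1 row0 -> MISS (open row0); precharges=4
Acc 8: bank1 row0 -> HIT
Acc 9: bank1 row0 -> HIT
Acc 10: bank2 row3 -> HIT
Acc 11: bank2 row0 -> MISS (open row0); precharges=5
Acc 12: bank1 row0 -> HIT
Acc 13: bank0 row1 -> MISS (open row1); precharges=6
Acc 14: bank1 row1 -> MISS (open row1); precharges=7

Answer: M M M M M M M H H H M H M M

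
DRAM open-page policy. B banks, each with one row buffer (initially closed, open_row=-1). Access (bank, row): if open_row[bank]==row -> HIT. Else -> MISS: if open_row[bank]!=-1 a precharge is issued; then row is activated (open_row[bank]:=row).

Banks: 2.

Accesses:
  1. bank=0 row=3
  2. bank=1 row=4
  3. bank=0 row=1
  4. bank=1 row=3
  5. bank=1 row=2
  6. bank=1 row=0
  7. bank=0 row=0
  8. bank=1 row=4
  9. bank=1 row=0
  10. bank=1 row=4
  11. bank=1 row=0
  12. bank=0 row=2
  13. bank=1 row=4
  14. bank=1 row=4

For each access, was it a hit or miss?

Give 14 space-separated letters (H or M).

Answer: M M M M M M M M M M M M M H

Derivation:
Acc 1: bank0 row3 -> MISS (open row3); precharges=0
Acc 2: bank1 row4 -> MISS (open row4); precharges=0
Acc 3: bank0 row1 -> MISS (open row1); precharges=1
Acc 4: bank1 row3 -> MISS (open row3); precharges=2
Acc 5: bank1 row2 -> MISS (open row2); precharges=3
Acc 6: bank1 row0 -> MISS (open row0); precharges=4
Acc 7: bank0 row0 -> MISS (open row0); precharges=5
Acc 8: bank1 row4 -> MISS (open row4); precharges=6
Acc 9: bank1 row0 -> MISS (open row0); precharges=7
Acc 10: bank1 row4 -> MISS (open row4); precharges=8
Acc 11: bank1 row0 -> MISS (open row0); precharges=9
Acc 12: bank0 row2 -> MISS (open row2); precharges=10
Acc 13: bank1 row4 -> MISS (open row4); precharges=11
Acc 14: bank1 row4 -> HIT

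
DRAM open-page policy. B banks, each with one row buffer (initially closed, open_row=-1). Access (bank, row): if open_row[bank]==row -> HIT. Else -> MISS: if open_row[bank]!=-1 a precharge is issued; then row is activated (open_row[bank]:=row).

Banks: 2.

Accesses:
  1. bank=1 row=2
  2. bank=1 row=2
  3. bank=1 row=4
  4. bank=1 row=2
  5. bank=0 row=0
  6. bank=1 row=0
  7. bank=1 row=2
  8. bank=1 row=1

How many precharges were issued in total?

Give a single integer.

Answer: 5

Derivation:
Acc 1: bank1 row2 -> MISS (open row2); precharges=0
Acc 2: bank1 row2 -> HIT
Acc 3: bank1 row4 -> MISS (open row4); precharges=1
Acc 4: bank1 row2 -> MISS (open row2); precharges=2
Acc 5: bank0 row0 -> MISS (open row0); precharges=2
Acc 6: bank1 row0 -> MISS (open row0); precharges=3
Acc 7: bank1 row2 -> MISS (open row2); precharges=4
Acc 8: bank1 row1 -> MISS (open row1); precharges=5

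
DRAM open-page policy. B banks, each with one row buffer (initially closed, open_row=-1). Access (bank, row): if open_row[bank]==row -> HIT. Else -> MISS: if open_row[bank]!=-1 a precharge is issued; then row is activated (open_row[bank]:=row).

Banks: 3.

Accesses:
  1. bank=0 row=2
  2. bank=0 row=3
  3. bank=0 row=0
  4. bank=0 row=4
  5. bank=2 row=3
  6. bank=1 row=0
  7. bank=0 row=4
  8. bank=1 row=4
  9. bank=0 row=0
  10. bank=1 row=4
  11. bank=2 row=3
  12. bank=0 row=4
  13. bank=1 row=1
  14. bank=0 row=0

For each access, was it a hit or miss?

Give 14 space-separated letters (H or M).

Acc 1: bank0 row2 -> MISS (open row2); precharges=0
Acc 2: bank0 row3 -> MISS (open row3); precharges=1
Acc 3: bank0 row0 -> MISS (open row0); precharges=2
Acc 4: bank0 row4 -> MISS (open row4); precharges=3
Acc 5: bank2 row3 -> MISS (open row3); precharges=3
Acc 6: bank1 row0 -> MISS (open row0); precharges=3
Acc 7: bank0 row4 -> HIT
Acc 8: bank1 row4 -> MISS (open row4); precharges=4
Acc 9: bank0 row0 -> MISS (open row0); precharges=5
Acc 10: bank1 row4 -> HIT
Acc 11: bank2 row3 -> HIT
Acc 12: bank0 row4 -> MISS (open row4); precharges=6
Acc 13: bank1 row1 -> MISS (open row1); precharges=7
Acc 14: bank0 row0 -> MISS (open row0); precharges=8

Answer: M M M M M M H M M H H M M M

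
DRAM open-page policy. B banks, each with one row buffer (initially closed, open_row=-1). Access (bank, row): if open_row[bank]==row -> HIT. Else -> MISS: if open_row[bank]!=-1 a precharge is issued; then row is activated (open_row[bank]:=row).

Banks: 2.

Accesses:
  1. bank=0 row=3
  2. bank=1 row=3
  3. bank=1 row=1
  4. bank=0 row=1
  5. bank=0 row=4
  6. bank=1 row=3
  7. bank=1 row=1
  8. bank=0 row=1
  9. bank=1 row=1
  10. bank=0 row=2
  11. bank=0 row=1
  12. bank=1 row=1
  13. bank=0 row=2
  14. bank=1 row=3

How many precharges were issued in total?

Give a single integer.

Answer: 10

Derivation:
Acc 1: bank0 row3 -> MISS (open row3); precharges=0
Acc 2: bank1 row3 -> MISS (open row3); precharges=0
Acc 3: bank1 row1 -> MISS (open row1); precharges=1
Acc 4: bank0 row1 -> MISS (open row1); precharges=2
Acc 5: bank0 row4 -> MISS (open row4); precharges=3
Acc 6: bank1 row3 -> MISS (open row3); precharges=4
Acc 7: bank1 row1 -> MISS (open row1); precharges=5
Acc 8: bank0 row1 -> MISS (open row1); precharges=6
Acc 9: bank1 row1 -> HIT
Acc 10: bank0 row2 -> MISS (open row2); precharges=7
Acc 11: bank0 row1 -> MISS (open row1); precharges=8
Acc 12: bank1 row1 -> HIT
Acc 13: bank0 row2 -> MISS (open row2); precharges=9
Acc 14: bank1 row3 -> MISS (open row3); precharges=10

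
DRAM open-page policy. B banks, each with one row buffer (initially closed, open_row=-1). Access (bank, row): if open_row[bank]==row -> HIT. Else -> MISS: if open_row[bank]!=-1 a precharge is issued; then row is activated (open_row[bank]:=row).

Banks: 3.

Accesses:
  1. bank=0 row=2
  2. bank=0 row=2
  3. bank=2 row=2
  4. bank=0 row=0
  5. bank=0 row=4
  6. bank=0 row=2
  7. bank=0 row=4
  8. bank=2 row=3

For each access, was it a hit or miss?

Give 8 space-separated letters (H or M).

Answer: M H M M M M M M

Derivation:
Acc 1: bank0 row2 -> MISS (open row2); precharges=0
Acc 2: bank0 row2 -> HIT
Acc 3: bank2 row2 -> MISS (open row2); precharges=0
Acc 4: bank0 row0 -> MISS (open row0); precharges=1
Acc 5: bank0 row4 -> MISS (open row4); precharges=2
Acc 6: bank0 row2 -> MISS (open row2); precharges=3
Acc 7: bank0 row4 -> MISS (open row4); precharges=4
Acc 8: bank2 row3 -> MISS (open row3); precharges=5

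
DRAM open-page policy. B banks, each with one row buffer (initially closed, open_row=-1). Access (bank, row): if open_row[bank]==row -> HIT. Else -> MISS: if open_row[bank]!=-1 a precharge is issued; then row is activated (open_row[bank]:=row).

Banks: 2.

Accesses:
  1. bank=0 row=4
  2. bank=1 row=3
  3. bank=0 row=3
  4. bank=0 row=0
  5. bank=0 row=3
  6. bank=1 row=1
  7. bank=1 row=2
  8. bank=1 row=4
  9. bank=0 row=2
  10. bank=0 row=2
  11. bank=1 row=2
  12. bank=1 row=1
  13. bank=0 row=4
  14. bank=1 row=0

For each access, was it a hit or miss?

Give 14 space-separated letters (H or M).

Acc 1: bank0 row4 -> MISS (open row4); precharges=0
Acc 2: bank1 row3 -> MISS (open row3); precharges=0
Acc 3: bank0 row3 -> MISS (open row3); precharges=1
Acc 4: bank0 row0 -> MISS (open row0); precharges=2
Acc 5: bank0 row3 -> MISS (open row3); precharges=3
Acc 6: bank1 row1 -> MISS (open row1); precharges=4
Acc 7: bank1 row2 -> MISS (open row2); precharges=5
Acc 8: bank1 row4 -> MISS (open row4); precharges=6
Acc 9: bank0 row2 -> MISS (open row2); precharges=7
Acc 10: bank0 row2 -> HIT
Acc 11: bank1 row2 -> MISS (open row2); precharges=8
Acc 12: bank1 row1 -> MISS (open row1); precharges=9
Acc 13: bank0 row4 -> MISS (open row4); precharges=10
Acc 14: bank1 row0 -> MISS (open row0); precharges=11

Answer: M M M M M M M M M H M M M M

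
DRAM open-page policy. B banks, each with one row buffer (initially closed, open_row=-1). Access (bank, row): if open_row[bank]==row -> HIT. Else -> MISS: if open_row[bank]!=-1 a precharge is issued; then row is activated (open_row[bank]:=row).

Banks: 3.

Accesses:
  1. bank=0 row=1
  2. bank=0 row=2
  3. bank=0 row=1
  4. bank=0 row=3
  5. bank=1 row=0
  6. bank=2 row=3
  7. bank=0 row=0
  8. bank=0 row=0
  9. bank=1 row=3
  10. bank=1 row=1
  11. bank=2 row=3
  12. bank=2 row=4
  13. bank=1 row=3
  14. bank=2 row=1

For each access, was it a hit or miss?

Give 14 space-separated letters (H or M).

Acc 1: bank0 row1 -> MISS (open row1); precharges=0
Acc 2: bank0 row2 -> MISS (open row2); precharges=1
Acc 3: bank0 row1 -> MISS (open row1); precharges=2
Acc 4: bank0 row3 -> MISS (open row3); precharges=3
Acc 5: bank1 row0 -> MISS (open row0); precharges=3
Acc 6: bank2 row3 -> MISS (open row3); precharges=3
Acc 7: bank0 row0 -> MISS (open row0); precharges=4
Acc 8: bank0 row0 -> HIT
Acc 9: bank1 row3 -> MISS (open row3); precharges=5
Acc 10: bank1 row1 -> MISS (open row1); precharges=6
Acc 11: bank2 row3 -> HIT
Acc 12: bank2 row4 -> MISS (open row4); precharges=7
Acc 13: bank1 row3 -> MISS (open row3); precharges=8
Acc 14: bank2 row1 -> MISS (open row1); precharges=9

Answer: M M M M M M M H M M H M M M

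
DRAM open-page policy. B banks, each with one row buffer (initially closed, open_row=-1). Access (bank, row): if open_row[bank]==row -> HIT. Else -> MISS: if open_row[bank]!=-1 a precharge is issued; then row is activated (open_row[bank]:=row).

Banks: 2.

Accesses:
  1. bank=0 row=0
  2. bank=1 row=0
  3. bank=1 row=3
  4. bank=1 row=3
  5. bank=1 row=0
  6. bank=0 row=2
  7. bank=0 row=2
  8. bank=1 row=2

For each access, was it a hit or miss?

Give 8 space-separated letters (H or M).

Answer: M M M H M M H M

Derivation:
Acc 1: bank0 row0 -> MISS (open row0); precharges=0
Acc 2: bank1 row0 -> MISS (open row0); precharges=0
Acc 3: bank1 row3 -> MISS (open row3); precharges=1
Acc 4: bank1 row3 -> HIT
Acc 5: bank1 row0 -> MISS (open row0); precharges=2
Acc 6: bank0 row2 -> MISS (open row2); precharges=3
Acc 7: bank0 row2 -> HIT
Acc 8: bank1 row2 -> MISS (open row2); precharges=4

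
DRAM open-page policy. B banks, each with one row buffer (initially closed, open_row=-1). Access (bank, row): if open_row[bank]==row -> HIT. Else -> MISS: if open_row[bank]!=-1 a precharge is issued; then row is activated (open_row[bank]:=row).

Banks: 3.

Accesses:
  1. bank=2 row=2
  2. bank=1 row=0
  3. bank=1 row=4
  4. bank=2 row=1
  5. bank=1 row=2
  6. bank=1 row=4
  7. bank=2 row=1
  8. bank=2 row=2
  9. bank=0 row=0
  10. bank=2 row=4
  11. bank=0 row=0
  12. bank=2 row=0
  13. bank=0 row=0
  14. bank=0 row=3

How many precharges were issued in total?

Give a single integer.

Answer: 8

Derivation:
Acc 1: bank2 row2 -> MISS (open row2); precharges=0
Acc 2: bank1 row0 -> MISS (open row0); precharges=0
Acc 3: bank1 row4 -> MISS (open row4); precharges=1
Acc 4: bank2 row1 -> MISS (open row1); precharges=2
Acc 5: bank1 row2 -> MISS (open row2); precharges=3
Acc 6: bank1 row4 -> MISS (open row4); precharges=4
Acc 7: bank2 row1 -> HIT
Acc 8: bank2 row2 -> MISS (open row2); precharges=5
Acc 9: bank0 row0 -> MISS (open row0); precharges=5
Acc 10: bank2 row4 -> MISS (open row4); precharges=6
Acc 11: bank0 row0 -> HIT
Acc 12: bank2 row0 -> MISS (open row0); precharges=7
Acc 13: bank0 row0 -> HIT
Acc 14: bank0 row3 -> MISS (open row3); precharges=8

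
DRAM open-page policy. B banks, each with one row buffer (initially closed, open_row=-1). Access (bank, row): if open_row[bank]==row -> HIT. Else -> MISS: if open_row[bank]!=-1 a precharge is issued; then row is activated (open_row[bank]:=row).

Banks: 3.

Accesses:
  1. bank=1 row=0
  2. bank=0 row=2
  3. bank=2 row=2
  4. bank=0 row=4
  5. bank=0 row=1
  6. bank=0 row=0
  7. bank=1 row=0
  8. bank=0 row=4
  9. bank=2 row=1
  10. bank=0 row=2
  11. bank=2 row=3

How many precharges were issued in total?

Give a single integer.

Acc 1: bank1 row0 -> MISS (open row0); precharges=0
Acc 2: bank0 row2 -> MISS (open row2); precharges=0
Acc 3: bank2 row2 -> MISS (open row2); precharges=0
Acc 4: bank0 row4 -> MISS (open row4); precharges=1
Acc 5: bank0 row1 -> MISS (open row1); precharges=2
Acc 6: bank0 row0 -> MISS (open row0); precharges=3
Acc 7: bank1 row0 -> HIT
Acc 8: bank0 row4 -> MISS (open row4); precharges=4
Acc 9: bank2 row1 -> MISS (open row1); precharges=5
Acc 10: bank0 row2 -> MISS (open row2); precharges=6
Acc 11: bank2 row3 -> MISS (open row3); precharges=7

Answer: 7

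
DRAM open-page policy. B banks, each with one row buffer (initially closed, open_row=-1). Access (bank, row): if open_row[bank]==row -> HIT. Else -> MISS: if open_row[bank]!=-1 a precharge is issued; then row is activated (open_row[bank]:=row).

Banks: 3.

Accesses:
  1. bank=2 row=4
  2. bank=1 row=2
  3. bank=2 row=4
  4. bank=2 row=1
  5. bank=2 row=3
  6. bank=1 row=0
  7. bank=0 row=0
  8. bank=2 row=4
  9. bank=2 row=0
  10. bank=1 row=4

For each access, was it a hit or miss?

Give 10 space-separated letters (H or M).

Answer: M M H M M M M M M M

Derivation:
Acc 1: bank2 row4 -> MISS (open row4); precharges=0
Acc 2: bank1 row2 -> MISS (open row2); precharges=0
Acc 3: bank2 row4 -> HIT
Acc 4: bank2 row1 -> MISS (open row1); precharges=1
Acc 5: bank2 row3 -> MISS (open row3); precharges=2
Acc 6: bank1 row0 -> MISS (open row0); precharges=3
Acc 7: bank0 row0 -> MISS (open row0); precharges=3
Acc 8: bank2 row4 -> MISS (open row4); precharges=4
Acc 9: bank2 row0 -> MISS (open row0); precharges=5
Acc 10: bank1 row4 -> MISS (open row4); precharges=6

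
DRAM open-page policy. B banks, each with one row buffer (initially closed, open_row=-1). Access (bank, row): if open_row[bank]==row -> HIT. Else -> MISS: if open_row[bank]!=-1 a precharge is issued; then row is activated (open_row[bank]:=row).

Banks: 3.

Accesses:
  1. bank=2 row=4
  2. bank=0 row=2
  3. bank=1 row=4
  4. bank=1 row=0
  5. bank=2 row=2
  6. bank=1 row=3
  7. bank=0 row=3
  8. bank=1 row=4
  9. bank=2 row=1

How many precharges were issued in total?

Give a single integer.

Acc 1: bank2 row4 -> MISS (open row4); precharges=0
Acc 2: bank0 row2 -> MISS (open row2); precharges=0
Acc 3: bank1 row4 -> MISS (open row4); precharges=0
Acc 4: bank1 row0 -> MISS (open row0); precharges=1
Acc 5: bank2 row2 -> MISS (open row2); precharges=2
Acc 6: bank1 row3 -> MISS (open row3); precharges=3
Acc 7: bank0 row3 -> MISS (open row3); precharges=4
Acc 8: bank1 row4 -> MISS (open row4); precharges=5
Acc 9: bank2 row1 -> MISS (open row1); precharges=6

Answer: 6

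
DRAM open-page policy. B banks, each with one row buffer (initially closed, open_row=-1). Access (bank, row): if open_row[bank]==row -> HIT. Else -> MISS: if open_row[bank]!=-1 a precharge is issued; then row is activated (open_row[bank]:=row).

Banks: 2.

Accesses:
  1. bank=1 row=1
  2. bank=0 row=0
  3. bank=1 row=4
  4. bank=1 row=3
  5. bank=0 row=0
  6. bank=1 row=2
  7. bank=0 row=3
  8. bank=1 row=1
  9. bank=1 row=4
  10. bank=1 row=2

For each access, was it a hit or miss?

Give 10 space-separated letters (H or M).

Answer: M M M M H M M M M M

Derivation:
Acc 1: bank1 row1 -> MISS (open row1); precharges=0
Acc 2: bank0 row0 -> MISS (open row0); precharges=0
Acc 3: bank1 row4 -> MISS (open row4); precharges=1
Acc 4: bank1 row3 -> MISS (open row3); precharges=2
Acc 5: bank0 row0 -> HIT
Acc 6: bank1 row2 -> MISS (open row2); precharges=3
Acc 7: bank0 row3 -> MISS (open row3); precharges=4
Acc 8: bank1 row1 -> MISS (open row1); precharges=5
Acc 9: bank1 row4 -> MISS (open row4); precharges=6
Acc 10: bank1 row2 -> MISS (open row2); precharges=7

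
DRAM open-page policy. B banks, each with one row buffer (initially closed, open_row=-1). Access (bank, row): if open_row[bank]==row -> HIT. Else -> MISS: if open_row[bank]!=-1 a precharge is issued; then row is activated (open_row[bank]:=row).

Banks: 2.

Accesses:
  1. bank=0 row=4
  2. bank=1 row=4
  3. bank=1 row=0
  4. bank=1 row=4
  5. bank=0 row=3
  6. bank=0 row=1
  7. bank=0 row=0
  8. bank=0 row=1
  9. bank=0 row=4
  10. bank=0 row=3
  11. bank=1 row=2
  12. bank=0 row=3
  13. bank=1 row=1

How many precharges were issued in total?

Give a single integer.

Answer: 10

Derivation:
Acc 1: bank0 row4 -> MISS (open row4); precharges=0
Acc 2: bank1 row4 -> MISS (open row4); precharges=0
Acc 3: bank1 row0 -> MISS (open row0); precharges=1
Acc 4: bank1 row4 -> MISS (open row4); precharges=2
Acc 5: bank0 row3 -> MISS (open row3); precharges=3
Acc 6: bank0 row1 -> MISS (open row1); precharges=4
Acc 7: bank0 row0 -> MISS (open row0); precharges=5
Acc 8: bank0 row1 -> MISS (open row1); precharges=6
Acc 9: bank0 row4 -> MISS (open row4); precharges=7
Acc 10: bank0 row3 -> MISS (open row3); precharges=8
Acc 11: bank1 row2 -> MISS (open row2); precharges=9
Acc 12: bank0 row3 -> HIT
Acc 13: bank1 row1 -> MISS (open row1); precharges=10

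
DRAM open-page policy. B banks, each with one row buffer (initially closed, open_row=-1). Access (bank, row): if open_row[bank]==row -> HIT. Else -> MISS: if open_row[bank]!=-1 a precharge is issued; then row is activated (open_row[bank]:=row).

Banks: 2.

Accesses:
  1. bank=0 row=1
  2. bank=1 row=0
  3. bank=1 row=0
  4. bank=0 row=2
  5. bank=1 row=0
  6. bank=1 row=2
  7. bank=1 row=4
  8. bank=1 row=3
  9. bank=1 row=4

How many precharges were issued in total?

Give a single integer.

Answer: 5

Derivation:
Acc 1: bank0 row1 -> MISS (open row1); precharges=0
Acc 2: bank1 row0 -> MISS (open row0); precharges=0
Acc 3: bank1 row0 -> HIT
Acc 4: bank0 row2 -> MISS (open row2); precharges=1
Acc 5: bank1 row0 -> HIT
Acc 6: bank1 row2 -> MISS (open row2); precharges=2
Acc 7: bank1 row4 -> MISS (open row4); precharges=3
Acc 8: bank1 row3 -> MISS (open row3); precharges=4
Acc 9: bank1 row4 -> MISS (open row4); precharges=5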